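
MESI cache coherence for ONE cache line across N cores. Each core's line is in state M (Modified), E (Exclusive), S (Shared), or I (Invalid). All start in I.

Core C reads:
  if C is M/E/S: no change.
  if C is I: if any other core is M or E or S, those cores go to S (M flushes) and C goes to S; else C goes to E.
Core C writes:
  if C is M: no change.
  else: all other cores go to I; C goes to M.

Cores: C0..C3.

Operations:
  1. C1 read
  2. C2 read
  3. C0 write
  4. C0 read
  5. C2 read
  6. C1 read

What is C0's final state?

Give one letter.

Op 1: C1 read [C1 read from I: no other sharers -> C1=E (exclusive)] -> [I,E,I,I]
Op 2: C2 read [C2 read from I: others=['C1=E'] -> C2=S, others downsized to S] -> [I,S,S,I]
Op 3: C0 write [C0 write: invalidate ['C1=S', 'C2=S'] -> C0=M] -> [M,I,I,I]
Op 4: C0 read [C0 read: already in M, no change] -> [M,I,I,I]
Op 5: C2 read [C2 read from I: others=['C0=M'] -> C2=S, others downsized to S] -> [S,I,S,I]
Op 6: C1 read [C1 read from I: others=['C0=S', 'C2=S'] -> C1=S, others downsized to S] -> [S,S,S,I]

Answer: S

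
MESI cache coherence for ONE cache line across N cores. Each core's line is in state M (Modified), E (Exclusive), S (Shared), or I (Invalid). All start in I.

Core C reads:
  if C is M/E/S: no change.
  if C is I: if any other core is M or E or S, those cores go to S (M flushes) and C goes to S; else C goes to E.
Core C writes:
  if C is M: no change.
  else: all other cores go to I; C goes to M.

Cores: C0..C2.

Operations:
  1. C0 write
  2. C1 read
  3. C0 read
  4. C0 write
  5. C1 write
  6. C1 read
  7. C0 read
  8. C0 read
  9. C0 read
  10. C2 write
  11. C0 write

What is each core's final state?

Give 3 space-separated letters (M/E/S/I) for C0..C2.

Answer: M I I

Derivation:
Op 1: C0 write [C0 write: invalidate none -> C0=M] -> [M,I,I]
Op 2: C1 read [C1 read from I: others=['C0=M'] -> C1=S, others downsized to S] -> [S,S,I]
Op 3: C0 read [C0 read: already in S, no change] -> [S,S,I]
Op 4: C0 write [C0 write: invalidate ['C1=S'] -> C0=M] -> [M,I,I]
Op 5: C1 write [C1 write: invalidate ['C0=M'] -> C1=M] -> [I,M,I]
Op 6: C1 read [C1 read: already in M, no change] -> [I,M,I]
Op 7: C0 read [C0 read from I: others=['C1=M'] -> C0=S, others downsized to S] -> [S,S,I]
Op 8: C0 read [C0 read: already in S, no change] -> [S,S,I]
Op 9: C0 read [C0 read: already in S, no change] -> [S,S,I]
Op 10: C2 write [C2 write: invalidate ['C0=S', 'C1=S'] -> C2=M] -> [I,I,M]
Op 11: C0 write [C0 write: invalidate ['C2=M'] -> C0=M] -> [M,I,I]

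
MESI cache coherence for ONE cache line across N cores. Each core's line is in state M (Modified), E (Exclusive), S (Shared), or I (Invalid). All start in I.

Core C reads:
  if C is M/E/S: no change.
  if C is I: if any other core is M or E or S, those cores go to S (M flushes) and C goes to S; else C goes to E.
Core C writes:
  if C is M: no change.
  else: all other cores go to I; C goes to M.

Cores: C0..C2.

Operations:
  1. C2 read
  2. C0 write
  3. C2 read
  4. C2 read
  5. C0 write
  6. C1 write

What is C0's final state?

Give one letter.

Op 1: C2 read [C2 read from I: no other sharers -> C2=E (exclusive)] -> [I,I,E]
Op 2: C0 write [C0 write: invalidate ['C2=E'] -> C0=M] -> [M,I,I]
Op 3: C2 read [C2 read from I: others=['C0=M'] -> C2=S, others downsized to S] -> [S,I,S]
Op 4: C2 read [C2 read: already in S, no change] -> [S,I,S]
Op 5: C0 write [C0 write: invalidate ['C2=S'] -> C0=M] -> [M,I,I]
Op 6: C1 write [C1 write: invalidate ['C0=M'] -> C1=M] -> [I,M,I]

Answer: I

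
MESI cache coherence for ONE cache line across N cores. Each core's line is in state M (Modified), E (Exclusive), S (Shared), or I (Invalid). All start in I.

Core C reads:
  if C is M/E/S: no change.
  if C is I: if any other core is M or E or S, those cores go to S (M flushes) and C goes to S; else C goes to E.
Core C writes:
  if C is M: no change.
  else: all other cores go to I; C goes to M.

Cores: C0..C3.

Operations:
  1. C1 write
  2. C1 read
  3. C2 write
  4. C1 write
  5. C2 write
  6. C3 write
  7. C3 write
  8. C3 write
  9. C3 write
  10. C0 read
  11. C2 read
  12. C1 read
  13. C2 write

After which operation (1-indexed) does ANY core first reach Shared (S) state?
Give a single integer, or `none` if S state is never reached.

Op 1: C1 write [C1 write: invalidate none -> C1=M] -> [I,M,I,I]
Op 2: C1 read [C1 read: already in M, no change] -> [I,M,I,I]
Op 3: C2 write [C2 write: invalidate ['C1=M'] -> C2=M] -> [I,I,M,I]
Op 4: C1 write [C1 write: invalidate ['C2=M'] -> C1=M] -> [I,M,I,I]
Op 5: C2 write [C2 write: invalidate ['C1=M'] -> C2=M] -> [I,I,M,I]
Op 6: C3 write [C3 write: invalidate ['C2=M'] -> C3=M] -> [I,I,I,M]
Op 7: C3 write [C3 write: already M (modified), no change] -> [I,I,I,M]
Op 8: C3 write [C3 write: already M (modified), no change] -> [I,I,I,M]
Op 9: C3 write [C3 write: already M (modified), no change] -> [I,I,I,M]
Op 10: C0 read [C0 read from I: others=['C3=M'] -> C0=S, others downsized to S] -> [S,I,I,S]
  -> First S state at op 10; remaining ops need not be traced.

Answer: 10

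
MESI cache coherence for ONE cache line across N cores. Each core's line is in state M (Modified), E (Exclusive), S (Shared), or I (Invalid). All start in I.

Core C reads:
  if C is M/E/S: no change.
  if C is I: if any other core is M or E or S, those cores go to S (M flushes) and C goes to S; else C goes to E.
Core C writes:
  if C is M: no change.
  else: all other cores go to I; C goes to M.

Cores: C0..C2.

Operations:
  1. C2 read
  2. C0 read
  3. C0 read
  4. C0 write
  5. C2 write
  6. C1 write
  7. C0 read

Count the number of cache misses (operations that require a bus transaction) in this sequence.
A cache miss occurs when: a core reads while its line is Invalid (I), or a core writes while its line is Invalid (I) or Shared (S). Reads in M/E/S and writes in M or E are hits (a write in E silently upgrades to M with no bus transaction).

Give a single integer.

Op 1: C2 read [C2 read from I: no other sharers -> C2=E (exclusive)] -> [I,I,E] [MISS #1: read from I]
Op 2: C0 read [C0 read from I: others=['C2=E'] -> C0=S, others downsized to S] -> [S,I,S] [MISS #2: read from I]
Op 3: C0 read [C0 read: already in S, no change] -> [S,I,S] [hit: read from S]
Op 4: C0 write [C0 write: invalidate ['C2=S'] -> C0=M] -> [M,I,I] [MISS #3: write from S]
Op 5: C2 write [C2 write: invalidate ['C0=M'] -> C2=M] -> [I,I,M] [MISS #4: write from I]
Op 6: C1 write [C1 write: invalidate ['C2=M'] -> C1=M] -> [I,M,I] [MISS #5: write from I]
Op 7: C0 read [C0 read from I: others=['C1=M'] -> C0=S, others downsized to S] -> [S,S,I] [MISS #6: read from I]

Answer: 6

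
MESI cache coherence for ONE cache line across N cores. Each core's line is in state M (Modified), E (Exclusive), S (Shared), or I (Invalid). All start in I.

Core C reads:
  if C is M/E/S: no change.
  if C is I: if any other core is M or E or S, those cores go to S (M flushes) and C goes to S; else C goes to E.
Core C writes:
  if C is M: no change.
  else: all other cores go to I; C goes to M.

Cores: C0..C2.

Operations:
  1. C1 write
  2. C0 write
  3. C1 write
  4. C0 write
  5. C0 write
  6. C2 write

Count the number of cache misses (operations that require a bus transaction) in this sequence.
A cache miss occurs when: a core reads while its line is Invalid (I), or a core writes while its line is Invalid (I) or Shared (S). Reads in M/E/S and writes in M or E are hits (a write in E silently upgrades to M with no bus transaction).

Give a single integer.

Op 1: C1 write [C1 write: invalidate none -> C1=M] -> [I,M,I] [MISS #1: write from I]
Op 2: C0 write [C0 write: invalidate ['C1=M'] -> C0=M] -> [M,I,I] [MISS #2: write from I]
Op 3: C1 write [C1 write: invalidate ['C0=M'] -> C1=M] -> [I,M,I] [MISS #3: write from I]
Op 4: C0 write [C0 write: invalidate ['C1=M'] -> C0=M] -> [M,I,I] [MISS #4: write from I]
Op 5: C0 write [C0 write: already M (modified), no change] -> [M,I,I] [hit: write from M]
Op 6: C2 write [C2 write: invalidate ['C0=M'] -> C2=M] -> [I,I,M] [MISS #5: write from I]

Answer: 5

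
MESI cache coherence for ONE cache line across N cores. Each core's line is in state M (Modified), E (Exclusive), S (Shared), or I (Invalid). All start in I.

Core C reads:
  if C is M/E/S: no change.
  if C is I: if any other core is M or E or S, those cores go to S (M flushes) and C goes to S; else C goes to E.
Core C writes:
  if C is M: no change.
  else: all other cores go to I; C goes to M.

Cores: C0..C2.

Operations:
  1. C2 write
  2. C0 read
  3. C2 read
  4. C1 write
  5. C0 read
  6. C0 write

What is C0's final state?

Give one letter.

Answer: M

Derivation:
Op 1: C2 write [C2 write: invalidate none -> C2=M] -> [I,I,M]
Op 2: C0 read [C0 read from I: others=['C2=M'] -> C0=S, others downsized to S] -> [S,I,S]
Op 3: C2 read [C2 read: already in S, no change] -> [S,I,S]
Op 4: C1 write [C1 write: invalidate ['C0=S', 'C2=S'] -> C1=M] -> [I,M,I]
Op 5: C0 read [C0 read from I: others=['C1=M'] -> C0=S, others downsized to S] -> [S,S,I]
Op 6: C0 write [C0 write: invalidate ['C1=S'] -> C0=M] -> [M,I,I]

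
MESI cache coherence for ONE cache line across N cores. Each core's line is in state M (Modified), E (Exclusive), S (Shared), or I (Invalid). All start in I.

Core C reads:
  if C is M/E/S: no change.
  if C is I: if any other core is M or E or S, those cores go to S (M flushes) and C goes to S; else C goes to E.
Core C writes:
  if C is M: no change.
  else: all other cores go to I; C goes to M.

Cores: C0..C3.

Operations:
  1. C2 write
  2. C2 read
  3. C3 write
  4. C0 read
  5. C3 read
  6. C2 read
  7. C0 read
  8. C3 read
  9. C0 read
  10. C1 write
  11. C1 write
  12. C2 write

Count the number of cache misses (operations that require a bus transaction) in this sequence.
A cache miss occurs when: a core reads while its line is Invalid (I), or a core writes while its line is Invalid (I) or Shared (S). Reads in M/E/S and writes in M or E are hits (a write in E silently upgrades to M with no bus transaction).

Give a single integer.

Op 1: C2 write [C2 write: invalidate none -> C2=M] -> [I,I,M,I] [MISS #1: write from I]
Op 2: C2 read [C2 read: already in M, no change] -> [I,I,M,I] [hit: read from M]
Op 3: C3 write [C3 write: invalidate ['C2=M'] -> C3=M] -> [I,I,I,M] [MISS #2: write from I]
Op 4: C0 read [C0 read from I: others=['C3=M'] -> C0=S, others downsized to S] -> [S,I,I,S] [MISS #3: read from I]
Op 5: C3 read [C3 read: already in S, no change] -> [S,I,I,S] [hit: read from S]
Op 6: C2 read [C2 read from I: others=['C0=S', 'C3=S'] -> C2=S, others downsized to S] -> [S,I,S,S] [MISS #4: read from I]
Op 7: C0 read [C0 read: already in S, no change] -> [S,I,S,S] [hit: read from S]
Op 8: C3 read [C3 read: already in S, no change] -> [S,I,S,S] [hit: read from S]
Op 9: C0 read [C0 read: already in S, no change] -> [S,I,S,S] [hit: read from S]
Op 10: C1 write [C1 write: invalidate ['C0=S', 'C2=S', 'C3=S'] -> C1=M] -> [I,M,I,I] [MISS #5: write from I]
Op 11: C1 write [C1 write: already M (modified), no change] -> [I,M,I,I] [hit: write from M]
Op 12: C2 write [C2 write: invalidate ['C1=M'] -> C2=M] -> [I,I,M,I] [MISS #6: write from I]

Answer: 6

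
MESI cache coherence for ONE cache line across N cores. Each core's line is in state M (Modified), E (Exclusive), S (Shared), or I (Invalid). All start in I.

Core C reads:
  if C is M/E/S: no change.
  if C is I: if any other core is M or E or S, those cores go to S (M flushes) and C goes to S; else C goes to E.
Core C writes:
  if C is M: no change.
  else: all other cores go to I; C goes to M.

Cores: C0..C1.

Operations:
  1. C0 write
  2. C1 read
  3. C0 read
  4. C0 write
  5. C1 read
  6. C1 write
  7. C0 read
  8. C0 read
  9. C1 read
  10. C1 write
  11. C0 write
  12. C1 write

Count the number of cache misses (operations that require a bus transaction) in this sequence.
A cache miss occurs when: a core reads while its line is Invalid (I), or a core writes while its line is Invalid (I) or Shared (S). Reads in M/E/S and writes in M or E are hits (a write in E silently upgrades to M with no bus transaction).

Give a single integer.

Op 1: C0 write [C0 write: invalidate none -> C0=M] -> [M,I] [MISS #1: write from I]
Op 2: C1 read [C1 read from I: others=['C0=M'] -> C1=S, others downsized to S] -> [S,S] [MISS #2: read from I]
Op 3: C0 read [C0 read: already in S, no change] -> [S,S] [hit: read from S]
Op 4: C0 write [C0 write: invalidate ['C1=S'] -> C0=M] -> [M,I] [MISS #3: write from S]
Op 5: C1 read [C1 read from I: others=['C0=M'] -> C1=S, others downsized to S] -> [S,S] [MISS #4: read from I]
Op 6: C1 write [C1 write: invalidate ['C0=S'] -> C1=M] -> [I,M] [MISS #5: write from S]
Op 7: C0 read [C0 read from I: others=['C1=M'] -> C0=S, others downsized to S] -> [S,S] [MISS #6: read from I]
Op 8: C0 read [C0 read: already in S, no change] -> [S,S] [hit: read from S]
Op 9: C1 read [C1 read: already in S, no change] -> [S,S] [hit: read from S]
Op 10: C1 write [C1 write: invalidate ['C0=S'] -> C1=M] -> [I,M] [MISS #7: write from S]
Op 11: C0 write [C0 write: invalidate ['C1=M'] -> C0=M] -> [M,I] [MISS #8: write from I]
Op 12: C1 write [C1 write: invalidate ['C0=M'] -> C1=M] -> [I,M] [MISS #9: write from I]

Answer: 9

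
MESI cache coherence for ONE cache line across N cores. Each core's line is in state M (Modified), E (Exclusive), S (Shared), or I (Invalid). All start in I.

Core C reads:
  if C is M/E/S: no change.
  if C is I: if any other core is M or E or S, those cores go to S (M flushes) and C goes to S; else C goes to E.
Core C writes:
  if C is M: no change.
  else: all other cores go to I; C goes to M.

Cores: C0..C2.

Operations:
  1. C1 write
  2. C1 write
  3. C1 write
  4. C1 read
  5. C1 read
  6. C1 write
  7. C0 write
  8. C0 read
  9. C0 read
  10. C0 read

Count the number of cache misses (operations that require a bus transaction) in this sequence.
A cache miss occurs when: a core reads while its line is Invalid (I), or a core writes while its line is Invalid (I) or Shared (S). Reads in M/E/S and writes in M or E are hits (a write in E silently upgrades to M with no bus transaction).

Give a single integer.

Answer: 2

Derivation:
Op 1: C1 write [C1 write: invalidate none -> C1=M] -> [I,M,I] [MISS #1: write from I]
Op 2: C1 write [C1 write: already M (modified), no change] -> [I,M,I] [hit: write from M]
Op 3: C1 write [C1 write: already M (modified), no change] -> [I,M,I] [hit: write from M]
Op 4: C1 read [C1 read: already in M, no change] -> [I,M,I] [hit: read from M]
Op 5: C1 read [C1 read: already in M, no change] -> [I,M,I] [hit: read from M]
Op 6: C1 write [C1 write: already M (modified), no change] -> [I,M,I] [hit: write from M]
Op 7: C0 write [C0 write: invalidate ['C1=M'] -> C0=M] -> [M,I,I] [MISS #2: write from I]
Op 8: C0 read [C0 read: already in M, no change] -> [M,I,I] [hit: read from M]
Op 9: C0 read [C0 read: already in M, no change] -> [M,I,I] [hit: read from M]
Op 10: C0 read [C0 read: already in M, no change] -> [M,I,I] [hit: read from M]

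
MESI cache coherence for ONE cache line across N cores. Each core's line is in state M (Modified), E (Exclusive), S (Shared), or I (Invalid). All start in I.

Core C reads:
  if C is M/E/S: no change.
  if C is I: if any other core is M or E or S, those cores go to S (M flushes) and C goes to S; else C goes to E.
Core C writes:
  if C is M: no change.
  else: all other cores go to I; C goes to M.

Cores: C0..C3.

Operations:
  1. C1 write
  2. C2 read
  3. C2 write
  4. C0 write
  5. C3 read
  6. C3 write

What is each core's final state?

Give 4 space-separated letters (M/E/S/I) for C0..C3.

Answer: I I I M

Derivation:
Op 1: C1 write [C1 write: invalidate none -> C1=M] -> [I,M,I,I]
Op 2: C2 read [C2 read from I: others=['C1=M'] -> C2=S, others downsized to S] -> [I,S,S,I]
Op 3: C2 write [C2 write: invalidate ['C1=S'] -> C2=M] -> [I,I,M,I]
Op 4: C0 write [C0 write: invalidate ['C2=M'] -> C0=M] -> [M,I,I,I]
Op 5: C3 read [C3 read from I: others=['C0=M'] -> C3=S, others downsized to S] -> [S,I,I,S]
Op 6: C3 write [C3 write: invalidate ['C0=S'] -> C3=M] -> [I,I,I,M]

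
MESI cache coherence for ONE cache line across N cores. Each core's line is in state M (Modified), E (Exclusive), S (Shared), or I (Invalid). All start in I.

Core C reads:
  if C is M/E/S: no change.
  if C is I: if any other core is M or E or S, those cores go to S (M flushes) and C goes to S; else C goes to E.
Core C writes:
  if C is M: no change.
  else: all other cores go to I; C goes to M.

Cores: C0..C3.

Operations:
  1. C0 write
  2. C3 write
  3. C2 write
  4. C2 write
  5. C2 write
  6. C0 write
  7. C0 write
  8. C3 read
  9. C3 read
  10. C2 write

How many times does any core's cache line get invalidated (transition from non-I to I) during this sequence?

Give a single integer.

Answer: 5

Derivation:
Op 1: C0 write [C0 write: invalidate none -> C0=M] -> [M,I,I,I] (invalidations this op: 0; running total: 0)
Op 2: C3 write [C3 write: invalidate ['C0=M'] -> C3=M] -> [I,I,I,M] (invalidations this op: 1; running total: 1)
Op 3: C2 write [C2 write: invalidate ['C3=M'] -> C2=M] -> [I,I,M,I] (invalidations this op: 1; running total: 2)
Op 4: C2 write [C2 write: already M (modified), no change] -> [I,I,M,I] (invalidations this op: 0; running total: 2)
Op 5: C2 write [C2 write: already M (modified), no change] -> [I,I,M,I] (invalidations this op: 0; running total: 2)
Op 6: C0 write [C0 write: invalidate ['C2=M'] -> C0=M] -> [M,I,I,I] (invalidations this op: 1; running total: 3)
Op 7: C0 write [C0 write: already M (modified), no change] -> [M,I,I,I] (invalidations this op: 0; running total: 3)
Op 8: C3 read [C3 read from I: others=['C0=M'] -> C3=S, others downsized to S] -> [S,I,I,S] (invalidations this op: 0; running total: 3)
Op 9: C3 read [C3 read: already in S, no change] -> [S,I,I,S] (invalidations this op: 0; running total: 3)
Op 10: C2 write [C2 write: invalidate ['C0=S', 'C3=S'] -> C2=M] -> [I,I,M,I] (invalidations this op: 2; running total: 5)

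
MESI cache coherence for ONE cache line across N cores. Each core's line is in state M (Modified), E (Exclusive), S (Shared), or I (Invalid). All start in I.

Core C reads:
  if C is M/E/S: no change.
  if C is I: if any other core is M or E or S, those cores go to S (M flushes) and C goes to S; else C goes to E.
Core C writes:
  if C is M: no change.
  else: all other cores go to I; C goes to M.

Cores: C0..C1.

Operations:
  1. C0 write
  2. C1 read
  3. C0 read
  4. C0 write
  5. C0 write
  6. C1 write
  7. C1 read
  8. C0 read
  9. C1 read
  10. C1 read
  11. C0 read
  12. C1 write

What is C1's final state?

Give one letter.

Op 1: C0 write [C0 write: invalidate none -> C0=M] -> [M,I]
Op 2: C1 read [C1 read from I: others=['C0=M'] -> C1=S, others downsized to S] -> [S,S]
Op 3: C0 read [C0 read: already in S, no change] -> [S,S]
Op 4: C0 write [C0 write: invalidate ['C1=S'] -> C0=M] -> [M,I]
Op 5: C0 write [C0 write: already M (modified), no change] -> [M,I]
Op 6: C1 write [C1 write: invalidate ['C0=M'] -> C1=M] -> [I,M]
Op 7: C1 read [C1 read: already in M, no change] -> [I,M]
Op 8: C0 read [C0 read from I: others=['C1=M'] -> C0=S, others downsized to S] -> [S,S]
Op 9: C1 read [C1 read: already in S, no change] -> [S,S]
Op 10: C1 read [C1 read: already in S, no change] -> [S,S]
Op 11: C0 read [C0 read: already in S, no change] -> [S,S]
Op 12: C1 write [C1 write: invalidate ['C0=S'] -> C1=M] -> [I,M]

Answer: M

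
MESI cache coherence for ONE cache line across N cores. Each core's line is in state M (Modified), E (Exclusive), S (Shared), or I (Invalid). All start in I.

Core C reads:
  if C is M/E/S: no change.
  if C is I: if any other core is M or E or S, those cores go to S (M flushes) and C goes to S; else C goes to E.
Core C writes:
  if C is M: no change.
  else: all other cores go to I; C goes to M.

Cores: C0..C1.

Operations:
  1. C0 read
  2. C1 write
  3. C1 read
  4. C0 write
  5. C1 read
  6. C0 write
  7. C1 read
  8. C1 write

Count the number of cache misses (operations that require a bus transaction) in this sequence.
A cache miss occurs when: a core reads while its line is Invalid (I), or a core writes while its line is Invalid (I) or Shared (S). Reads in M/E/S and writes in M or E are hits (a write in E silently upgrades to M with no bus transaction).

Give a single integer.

Op 1: C0 read [C0 read from I: no other sharers -> C0=E (exclusive)] -> [E,I] [MISS #1: read from I]
Op 2: C1 write [C1 write: invalidate ['C0=E'] -> C1=M] -> [I,M] [MISS #2: write from I]
Op 3: C1 read [C1 read: already in M, no change] -> [I,M] [hit: read from M]
Op 4: C0 write [C0 write: invalidate ['C1=M'] -> C0=M] -> [M,I] [MISS #3: write from I]
Op 5: C1 read [C1 read from I: others=['C0=M'] -> C1=S, others downsized to S] -> [S,S] [MISS #4: read from I]
Op 6: C0 write [C0 write: invalidate ['C1=S'] -> C0=M] -> [M,I] [MISS #5: write from S]
Op 7: C1 read [C1 read from I: others=['C0=M'] -> C1=S, others downsized to S] -> [S,S] [MISS #6: read from I]
Op 8: C1 write [C1 write: invalidate ['C0=S'] -> C1=M] -> [I,M] [MISS #7: write from S]

Answer: 7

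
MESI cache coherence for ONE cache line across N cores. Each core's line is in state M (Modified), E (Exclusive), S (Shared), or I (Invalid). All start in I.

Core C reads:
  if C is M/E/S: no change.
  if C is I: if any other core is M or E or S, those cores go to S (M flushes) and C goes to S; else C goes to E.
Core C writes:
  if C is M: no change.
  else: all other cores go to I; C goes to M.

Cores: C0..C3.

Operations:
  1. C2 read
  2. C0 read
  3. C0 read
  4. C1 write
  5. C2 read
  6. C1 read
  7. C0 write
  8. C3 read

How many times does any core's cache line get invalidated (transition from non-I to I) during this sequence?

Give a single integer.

Op 1: C2 read [C2 read from I: no other sharers -> C2=E (exclusive)] -> [I,I,E,I] (invalidations this op: 0; running total: 0)
Op 2: C0 read [C0 read from I: others=['C2=E'] -> C0=S, others downsized to S] -> [S,I,S,I] (invalidations this op: 0; running total: 0)
Op 3: C0 read [C0 read: already in S, no change] -> [S,I,S,I] (invalidations this op: 0; running total: 0)
Op 4: C1 write [C1 write: invalidate ['C0=S', 'C2=S'] -> C1=M] -> [I,M,I,I] (invalidations this op: 2; running total: 2)
Op 5: C2 read [C2 read from I: others=['C1=M'] -> C2=S, others downsized to S] -> [I,S,S,I] (invalidations this op: 0; running total: 2)
Op 6: C1 read [C1 read: already in S, no change] -> [I,S,S,I] (invalidations this op: 0; running total: 2)
Op 7: C0 write [C0 write: invalidate ['C1=S', 'C2=S'] -> C0=M] -> [M,I,I,I] (invalidations this op: 2; running total: 4)
Op 8: C3 read [C3 read from I: others=['C0=M'] -> C3=S, others downsized to S] -> [S,I,I,S] (invalidations this op: 0; running total: 4)

Answer: 4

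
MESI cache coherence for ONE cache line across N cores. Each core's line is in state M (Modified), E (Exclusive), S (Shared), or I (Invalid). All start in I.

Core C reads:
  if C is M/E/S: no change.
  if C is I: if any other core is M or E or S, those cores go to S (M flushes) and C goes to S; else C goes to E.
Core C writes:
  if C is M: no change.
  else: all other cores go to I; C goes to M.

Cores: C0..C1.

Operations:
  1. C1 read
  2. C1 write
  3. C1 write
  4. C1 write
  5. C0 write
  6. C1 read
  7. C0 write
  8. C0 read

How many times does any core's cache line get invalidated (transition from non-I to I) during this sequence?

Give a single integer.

Op 1: C1 read [C1 read from I: no other sharers -> C1=E (exclusive)] -> [I,E] (invalidations this op: 0; running total: 0)
Op 2: C1 write [C1 write: invalidate none -> C1=M] -> [I,M] (invalidations this op: 0; running total: 0)
Op 3: C1 write [C1 write: already M (modified), no change] -> [I,M] (invalidations this op: 0; running total: 0)
Op 4: C1 write [C1 write: already M (modified), no change] -> [I,M] (invalidations this op: 0; running total: 0)
Op 5: C0 write [C0 write: invalidate ['C1=M'] -> C0=M] -> [M,I] (invalidations this op: 1; running total: 1)
Op 6: C1 read [C1 read from I: others=['C0=M'] -> C1=S, others downsized to S] -> [S,S] (invalidations this op: 0; running total: 1)
Op 7: C0 write [C0 write: invalidate ['C1=S'] -> C0=M] -> [M,I] (invalidations this op: 1; running total: 2)
Op 8: C0 read [C0 read: already in M, no change] -> [M,I] (invalidations this op: 0; running total: 2)

Answer: 2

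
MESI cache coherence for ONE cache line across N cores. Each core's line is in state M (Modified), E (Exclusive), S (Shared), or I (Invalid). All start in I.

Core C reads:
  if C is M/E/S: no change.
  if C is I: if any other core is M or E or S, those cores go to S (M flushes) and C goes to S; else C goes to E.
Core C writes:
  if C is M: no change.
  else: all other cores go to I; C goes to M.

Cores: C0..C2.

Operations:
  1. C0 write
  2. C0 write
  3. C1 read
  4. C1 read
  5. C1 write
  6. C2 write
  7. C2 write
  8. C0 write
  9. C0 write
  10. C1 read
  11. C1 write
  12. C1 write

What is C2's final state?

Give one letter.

Answer: I

Derivation:
Op 1: C0 write [C0 write: invalidate none -> C0=M] -> [M,I,I]
Op 2: C0 write [C0 write: already M (modified), no change] -> [M,I,I]
Op 3: C1 read [C1 read from I: others=['C0=M'] -> C1=S, others downsized to S] -> [S,S,I]
Op 4: C1 read [C1 read: already in S, no change] -> [S,S,I]
Op 5: C1 write [C1 write: invalidate ['C0=S'] -> C1=M] -> [I,M,I]
Op 6: C2 write [C2 write: invalidate ['C1=M'] -> C2=M] -> [I,I,M]
Op 7: C2 write [C2 write: already M (modified), no change] -> [I,I,M]
Op 8: C0 write [C0 write: invalidate ['C2=M'] -> C0=M] -> [M,I,I]
Op 9: C0 write [C0 write: already M (modified), no change] -> [M,I,I]
Op 10: C1 read [C1 read from I: others=['C0=M'] -> C1=S, others downsized to S] -> [S,S,I]
Op 11: C1 write [C1 write: invalidate ['C0=S'] -> C1=M] -> [I,M,I]
Op 12: C1 write [C1 write: already M (modified), no change] -> [I,M,I]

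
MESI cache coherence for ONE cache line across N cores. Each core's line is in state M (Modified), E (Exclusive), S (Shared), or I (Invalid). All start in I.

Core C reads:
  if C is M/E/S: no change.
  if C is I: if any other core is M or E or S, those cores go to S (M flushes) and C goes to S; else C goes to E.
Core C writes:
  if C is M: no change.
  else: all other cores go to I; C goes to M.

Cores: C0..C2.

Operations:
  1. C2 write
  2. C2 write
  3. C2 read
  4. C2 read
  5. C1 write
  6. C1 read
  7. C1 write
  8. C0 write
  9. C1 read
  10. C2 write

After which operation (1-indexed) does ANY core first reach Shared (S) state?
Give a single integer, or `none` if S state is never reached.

Answer: 9

Derivation:
Op 1: C2 write [C2 write: invalidate none -> C2=M] -> [I,I,M]
Op 2: C2 write [C2 write: already M (modified), no change] -> [I,I,M]
Op 3: C2 read [C2 read: already in M, no change] -> [I,I,M]
Op 4: C2 read [C2 read: already in M, no change] -> [I,I,M]
Op 5: C1 write [C1 write: invalidate ['C2=M'] -> C1=M] -> [I,M,I]
Op 6: C1 read [C1 read: already in M, no change] -> [I,M,I]
Op 7: C1 write [C1 write: already M (modified), no change] -> [I,M,I]
Op 8: C0 write [C0 write: invalidate ['C1=M'] -> C0=M] -> [M,I,I]
Op 9: C1 read [C1 read from I: others=['C0=M'] -> C1=S, others downsized to S] -> [S,S,I]
  -> First S state at op 9; remaining ops need not be traced.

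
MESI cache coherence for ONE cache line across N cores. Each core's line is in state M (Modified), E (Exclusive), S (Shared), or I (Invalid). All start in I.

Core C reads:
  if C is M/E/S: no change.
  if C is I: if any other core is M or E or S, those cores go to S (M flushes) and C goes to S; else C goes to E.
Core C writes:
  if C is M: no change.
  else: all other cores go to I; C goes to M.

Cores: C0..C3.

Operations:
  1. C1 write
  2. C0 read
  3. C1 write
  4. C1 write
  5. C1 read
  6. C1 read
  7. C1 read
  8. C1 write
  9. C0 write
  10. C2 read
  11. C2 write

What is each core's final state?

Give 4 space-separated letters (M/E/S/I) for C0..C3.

Op 1: C1 write [C1 write: invalidate none -> C1=M] -> [I,M,I,I]
Op 2: C0 read [C0 read from I: others=['C1=M'] -> C0=S, others downsized to S] -> [S,S,I,I]
Op 3: C1 write [C1 write: invalidate ['C0=S'] -> C1=M] -> [I,M,I,I]
Op 4: C1 write [C1 write: already M (modified), no change] -> [I,M,I,I]
Op 5: C1 read [C1 read: already in M, no change] -> [I,M,I,I]
Op 6: C1 read [C1 read: already in M, no change] -> [I,M,I,I]
Op 7: C1 read [C1 read: already in M, no change] -> [I,M,I,I]
Op 8: C1 write [C1 write: already M (modified), no change] -> [I,M,I,I]
Op 9: C0 write [C0 write: invalidate ['C1=M'] -> C0=M] -> [M,I,I,I]
Op 10: C2 read [C2 read from I: others=['C0=M'] -> C2=S, others downsized to S] -> [S,I,S,I]
Op 11: C2 write [C2 write: invalidate ['C0=S'] -> C2=M] -> [I,I,M,I]

Answer: I I M I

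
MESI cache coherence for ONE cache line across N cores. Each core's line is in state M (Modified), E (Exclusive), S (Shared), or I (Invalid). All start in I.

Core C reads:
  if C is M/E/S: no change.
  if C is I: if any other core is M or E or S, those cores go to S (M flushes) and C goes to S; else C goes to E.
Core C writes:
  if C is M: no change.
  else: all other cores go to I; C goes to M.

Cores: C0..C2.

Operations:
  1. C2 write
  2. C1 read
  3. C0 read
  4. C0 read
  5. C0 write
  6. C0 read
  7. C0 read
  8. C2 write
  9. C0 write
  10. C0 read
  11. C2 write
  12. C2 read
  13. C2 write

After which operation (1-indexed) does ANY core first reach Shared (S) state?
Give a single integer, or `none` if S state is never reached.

Op 1: C2 write [C2 write: invalidate none -> C2=M] -> [I,I,M]
Op 2: C1 read [C1 read from I: others=['C2=M'] -> C1=S, others downsized to S] -> [I,S,S]
  -> First S state at op 2; remaining ops need not be traced.

Answer: 2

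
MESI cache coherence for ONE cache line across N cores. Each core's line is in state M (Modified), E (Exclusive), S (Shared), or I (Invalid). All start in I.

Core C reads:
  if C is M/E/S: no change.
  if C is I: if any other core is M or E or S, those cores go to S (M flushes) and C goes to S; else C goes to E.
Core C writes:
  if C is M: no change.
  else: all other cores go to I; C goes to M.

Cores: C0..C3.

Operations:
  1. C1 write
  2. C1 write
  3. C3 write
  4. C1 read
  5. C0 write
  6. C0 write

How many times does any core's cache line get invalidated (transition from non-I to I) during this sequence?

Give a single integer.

Answer: 3

Derivation:
Op 1: C1 write [C1 write: invalidate none -> C1=M] -> [I,M,I,I] (invalidations this op: 0; running total: 0)
Op 2: C1 write [C1 write: already M (modified), no change] -> [I,M,I,I] (invalidations this op: 0; running total: 0)
Op 3: C3 write [C3 write: invalidate ['C1=M'] -> C3=M] -> [I,I,I,M] (invalidations this op: 1; running total: 1)
Op 4: C1 read [C1 read from I: others=['C3=M'] -> C1=S, others downsized to S] -> [I,S,I,S] (invalidations this op: 0; running total: 1)
Op 5: C0 write [C0 write: invalidate ['C1=S', 'C3=S'] -> C0=M] -> [M,I,I,I] (invalidations this op: 2; running total: 3)
Op 6: C0 write [C0 write: already M (modified), no change] -> [M,I,I,I] (invalidations this op: 0; running total: 3)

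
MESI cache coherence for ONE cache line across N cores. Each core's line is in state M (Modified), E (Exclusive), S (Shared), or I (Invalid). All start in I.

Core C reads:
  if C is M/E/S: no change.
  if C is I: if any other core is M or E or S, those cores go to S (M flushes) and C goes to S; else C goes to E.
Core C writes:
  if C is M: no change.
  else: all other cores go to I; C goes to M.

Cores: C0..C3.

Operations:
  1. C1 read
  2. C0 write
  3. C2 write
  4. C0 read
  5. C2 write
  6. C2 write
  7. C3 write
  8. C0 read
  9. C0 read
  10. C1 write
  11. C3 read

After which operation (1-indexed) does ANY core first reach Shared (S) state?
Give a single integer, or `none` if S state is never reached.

Op 1: C1 read [C1 read from I: no other sharers -> C1=E (exclusive)] -> [I,E,I,I]
Op 2: C0 write [C0 write: invalidate ['C1=E'] -> C0=M] -> [M,I,I,I]
Op 3: C2 write [C2 write: invalidate ['C0=M'] -> C2=M] -> [I,I,M,I]
Op 4: C0 read [C0 read from I: others=['C2=M'] -> C0=S, others downsized to S] -> [S,I,S,I]
  -> First S state at op 4; remaining ops need not be traced.

Answer: 4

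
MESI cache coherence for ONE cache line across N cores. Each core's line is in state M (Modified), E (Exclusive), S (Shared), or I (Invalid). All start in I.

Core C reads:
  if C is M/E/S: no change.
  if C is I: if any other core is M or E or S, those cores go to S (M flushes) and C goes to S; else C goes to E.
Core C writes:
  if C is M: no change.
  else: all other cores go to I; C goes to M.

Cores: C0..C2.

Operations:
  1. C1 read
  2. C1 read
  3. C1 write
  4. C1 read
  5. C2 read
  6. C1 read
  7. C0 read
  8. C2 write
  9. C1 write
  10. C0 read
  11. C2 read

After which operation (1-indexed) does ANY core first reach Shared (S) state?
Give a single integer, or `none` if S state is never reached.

Answer: 5

Derivation:
Op 1: C1 read [C1 read from I: no other sharers -> C1=E (exclusive)] -> [I,E,I]
Op 2: C1 read [C1 read: already in E, no change] -> [I,E,I]
Op 3: C1 write [C1 write: invalidate none -> C1=M] -> [I,M,I]
Op 4: C1 read [C1 read: already in M, no change] -> [I,M,I]
Op 5: C2 read [C2 read from I: others=['C1=M'] -> C2=S, others downsized to S] -> [I,S,S]
  -> First S state at op 5; remaining ops need not be traced.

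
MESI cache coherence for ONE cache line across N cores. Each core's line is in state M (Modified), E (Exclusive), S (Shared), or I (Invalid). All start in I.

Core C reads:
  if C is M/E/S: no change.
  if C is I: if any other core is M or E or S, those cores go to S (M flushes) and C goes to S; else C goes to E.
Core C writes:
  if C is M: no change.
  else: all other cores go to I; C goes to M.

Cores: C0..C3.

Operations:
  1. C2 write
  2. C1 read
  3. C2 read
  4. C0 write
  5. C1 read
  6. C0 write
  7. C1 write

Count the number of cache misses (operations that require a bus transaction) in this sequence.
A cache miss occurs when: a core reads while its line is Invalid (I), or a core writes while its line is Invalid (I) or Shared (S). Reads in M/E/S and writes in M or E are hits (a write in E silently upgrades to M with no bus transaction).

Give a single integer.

Answer: 6

Derivation:
Op 1: C2 write [C2 write: invalidate none -> C2=M] -> [I,I,M,I] [MISS #1: write from I]
Op 2: C1 read [C1 read from I: others=['C2=M'] -> C1=S, others downsized to S] -> [I,S,S,I] [MISS #2: read from I]
Op 3: C2 read [C2 read: already in S, no change] -> [I,S,S,I] [hit: read from S]
Op 4: C0 write [C0 write: invalidate ['C1=S', 'C2=S'] -> C0=M] -> [M,I,I,I] [MISS #3: write from I]
Op 5: C1 read [C1 read from I: others=['C0=M'] -> C1=S, others downsized to S] -> [S,S,I,I] [MISS #4: read from I]
Op 6: C0 write [C0 write: invalidate ['C1=S'] -> C0=M] -> [M,I,I,I] [MISS #5: write from S]
Op 7: C1 write [C1 write: invalidate ['C0=M'] -> C1=M] -> [I,M,I,I] [MISS #6: write from I]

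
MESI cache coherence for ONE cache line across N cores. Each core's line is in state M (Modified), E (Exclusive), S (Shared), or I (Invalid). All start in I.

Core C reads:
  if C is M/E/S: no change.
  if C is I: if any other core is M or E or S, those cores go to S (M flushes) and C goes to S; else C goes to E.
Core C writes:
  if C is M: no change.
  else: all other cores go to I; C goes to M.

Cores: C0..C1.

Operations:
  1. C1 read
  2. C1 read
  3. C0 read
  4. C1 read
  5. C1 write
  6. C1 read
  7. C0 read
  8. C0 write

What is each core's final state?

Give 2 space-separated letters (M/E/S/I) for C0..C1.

Op 1: C1 read [C1 read from I: no other sharers -> C1=E (exclusive)] -> [I,E]
Op 2: C1 read [C1 read: already in E, no change] -> [I,E]
Op 3: C0 read [C0 read from I: others=['C1=E'] -> C0=S, others downsized to S] -> [S,S]
Op 4: C1 read [C1 read: already in S, no change] -> [S,S]
Op 5: C1 write [C1 write: invalidate ['C0=S'] -> C1=M] -> [I,M]
Op 6: C1 read [C1 read: already in M, no change] -> [I,M]
Op 7: C0 read [C0 read from I: others=['C1=M'] -> C0=S, others downsized to S] -> [S,S]
Op 8: C0 write [C0 write: invalidate ['C1=S'] -> C0=M] -> [M,I]

Answer: M I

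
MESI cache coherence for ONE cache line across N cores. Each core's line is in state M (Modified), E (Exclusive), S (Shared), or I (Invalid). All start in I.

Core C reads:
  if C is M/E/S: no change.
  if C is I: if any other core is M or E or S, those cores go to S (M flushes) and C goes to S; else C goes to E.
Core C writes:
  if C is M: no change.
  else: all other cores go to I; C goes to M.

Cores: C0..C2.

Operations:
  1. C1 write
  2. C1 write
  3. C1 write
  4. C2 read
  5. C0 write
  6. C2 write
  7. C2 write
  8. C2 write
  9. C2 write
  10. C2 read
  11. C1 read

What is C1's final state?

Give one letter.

Answer: S

Derivation:
Op 1: C1 write [C1 write: invalidate none -> C1=M] -> [I,M,I]
Op 2: C1 write [C1 write: already M (modified), no change] -> [I,M,I]
Op 3: C1 write [C1 write: already M (modified), no change] -> [I,M,I]
Op 4: C2 read [C2 read from I: others=['C1=M'] -> C2=S, others downsized to S] -> [I,S,S]
Op 5: C0 write [C0 write: invalidate ['C1=S', 'C2=S'] -> C0=M] -> [M,I,I]
Op 6: C2 write [C2 write: invalidate ['C0=M'] -> C2=M] -> [I,I,M]
Op 7: C2 write [C2 write: already M (modified), no change] -> [I,I,M]
Op 8: C2 write [C2 write: already M (modified), no change] -> [I,I,M]
Op 9: C2 write [C2 write: already M (modified), no change] -> [I,I,M]
Op 10: C2 read [C2 read: already in M, no change] -> [I,I,M]
Op 11: C1 read [C1 read from I: others=['C2=M'] -> C1=S, others downsized to S] -> [I,S,S]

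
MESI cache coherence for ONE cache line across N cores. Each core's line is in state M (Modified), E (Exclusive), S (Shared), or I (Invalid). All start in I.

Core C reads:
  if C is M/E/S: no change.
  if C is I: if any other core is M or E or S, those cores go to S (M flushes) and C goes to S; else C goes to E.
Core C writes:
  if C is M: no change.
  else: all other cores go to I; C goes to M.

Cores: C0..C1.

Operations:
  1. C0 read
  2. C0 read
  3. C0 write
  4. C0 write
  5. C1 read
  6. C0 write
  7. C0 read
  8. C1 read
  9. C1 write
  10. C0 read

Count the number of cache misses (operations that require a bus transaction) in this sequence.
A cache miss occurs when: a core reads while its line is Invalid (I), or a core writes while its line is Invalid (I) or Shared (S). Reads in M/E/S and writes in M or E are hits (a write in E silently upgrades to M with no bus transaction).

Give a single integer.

Op 1: C0 read [C0 read from I: no other sharers -> C0=E (exclusive)] -> [E,I] [MISS #1: read from I]
Op 2: C0 read [C0 read: already in E, no change] -> [E,I] [hit: read from E]
Op 3: C0 write [C0 write: invalidate none -> C0=M] -> [M,I] [hit: write from E is a silent E->M upgrade, no bus transaction]
Op 4: C0 write [C0 write: already M (modified), no change] -> [M,I] [hit: write from M]
Op 5: C1 read [C1 read from I: others=['C0=M'] -> C1=S, others downsized to S] -> [S,S] [MISS #2: read from I]
Op 6: C0 write [C0 write: invalidate ['C1=S'] -> C0=M] -> [M,I] [MISS #3: write from S]
Op 7: C0 read [C0 read: already in M, no change] -> [M,I] [hit: read from M]
Op 8: C1 read [C1 read from I: others=['C0=M'] -> C1=S, others downsized to S] -> [S,S] [MISS #4: read from I]
Op 9: C1 write [C1 write: invalidate ['C0=S'] -> C1=M] -> [I,M] [MISS #5: write from S]
Op 10: C0 read [C0 read from I: others=['C1=M'] -> C0=S, others downsized to S] -> [S,S] [MISS #6: read from I]

Answer: 6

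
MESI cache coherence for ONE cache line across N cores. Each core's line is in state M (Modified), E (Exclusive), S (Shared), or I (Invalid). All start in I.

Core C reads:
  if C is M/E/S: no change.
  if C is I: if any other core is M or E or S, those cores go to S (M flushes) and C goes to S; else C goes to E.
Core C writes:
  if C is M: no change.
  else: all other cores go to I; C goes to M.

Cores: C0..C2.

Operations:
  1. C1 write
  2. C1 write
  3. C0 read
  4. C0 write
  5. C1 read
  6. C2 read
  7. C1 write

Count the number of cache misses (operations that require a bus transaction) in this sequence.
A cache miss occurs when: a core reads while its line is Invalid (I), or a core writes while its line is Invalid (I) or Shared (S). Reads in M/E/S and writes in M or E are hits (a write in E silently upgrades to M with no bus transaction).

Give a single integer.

Op 1: C1 write [C1 write: invalidate none -> C1=M] -> [I,M,I] [MISS #1: write from I]
Op 2: C1 write [C1 write: already M (modified), no change] -> [I,M,I] [hit: write from M]
Op 3: C0 read [C0 read from I: others=['C1=M'] -> C0=S, others downsized to S] -> [S,S,I] [MISS #2: read from I]
Op 4: C0 write [C0 write: invalidate ['C1=S'] -> C0=M] -> [M,I,I] [MISS #3: write from S]
Op 5: C1 read [C1 read from I: others=['C0=M'] -> C1=S, others downsized to S] -> [S,S,I] [MISS #4: read from I]
Op 6: C2 read [C2 read from I: others=['C0=S', 'C1=S'] -> C2=S, others downsized to S] -> [S,S,S] [MISS #5: read from I]
Op 7: C1 write [C1 write: invalidate ['C0=S', 'C2=S'] -> C1=M] -> [I,M,I] [MISS #6: write from S]

Answer: 6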